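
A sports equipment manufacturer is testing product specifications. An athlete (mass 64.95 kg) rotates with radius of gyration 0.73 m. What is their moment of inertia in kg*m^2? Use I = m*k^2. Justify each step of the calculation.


I = m * k^2
I = 64.95 * 0.73^2
I = 64.95 * 0.5329 = 34.6119 kg*m^2

34.6119 kg*m^2


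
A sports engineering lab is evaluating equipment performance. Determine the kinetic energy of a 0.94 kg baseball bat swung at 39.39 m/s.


KE = 0.5 * m * v^2
KE = 0.5 * 0.94 * 39.39^2
KE = 0.5 * 0.94 * 1551.5721 = 729.2389 J

729.2389 J


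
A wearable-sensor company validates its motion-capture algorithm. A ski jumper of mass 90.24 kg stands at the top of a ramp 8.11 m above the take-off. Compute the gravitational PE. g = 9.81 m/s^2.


PE = m * g * h
PE = 90.24 * 9.81 * 8.11
PE = 885.2544 * 8.11 = 7179.4132 J

7179.4132 J


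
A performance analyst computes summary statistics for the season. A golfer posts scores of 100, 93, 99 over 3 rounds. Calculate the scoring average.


Average = sum / n
Sum = 292
Average = 292 / 3 = 97.3333

97.3333


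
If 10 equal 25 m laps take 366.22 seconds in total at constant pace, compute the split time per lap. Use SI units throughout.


Split time = total_time / n_laps = 366.22 / 10
Split time = 36.622 s per lap

36.622 s


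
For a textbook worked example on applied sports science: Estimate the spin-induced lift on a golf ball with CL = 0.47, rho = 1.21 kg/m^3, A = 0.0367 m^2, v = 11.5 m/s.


FM = 0.5 * CL * rho * A * v^2
FM = 0.5 * 0.47 * 1.21 * 0.0367 * 11.5^2
v^2 = 132.25
FM = 0.5 * 0.47 * 1.21 * 0.0367 * 132.25 = 1.3801 N

1.3801 N


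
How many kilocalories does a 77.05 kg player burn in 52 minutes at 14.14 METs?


kcal = MET * mass * time_hr
Convert time: 52 min = 0.8667 hr
kcal = 14.14 * 77.05 * 0.8667
kcal = 944.2221 kcal

944.2221 kcal


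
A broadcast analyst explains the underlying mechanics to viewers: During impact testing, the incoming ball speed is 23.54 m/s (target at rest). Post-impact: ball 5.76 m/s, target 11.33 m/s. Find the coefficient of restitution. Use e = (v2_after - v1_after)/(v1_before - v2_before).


e = (v2_after - v1_after) / (v1_before - v2_before)
Numerator = 11.33 - 5.76 = 5.57
Denominator = 23.54 - 0 = 23.54
e = 5.57 / 23.54 = 0.2366

0.2366


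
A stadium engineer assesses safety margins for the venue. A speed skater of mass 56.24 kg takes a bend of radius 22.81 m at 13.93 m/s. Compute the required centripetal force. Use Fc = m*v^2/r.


Fc = m * v^2 / r
v^2 = 13.93^2 = 194.0449
Fc = 56.24 * 194.0449 / 22.81
Fc = 10913.0852 / 22.81 = 478.4342 N

478.4342 N


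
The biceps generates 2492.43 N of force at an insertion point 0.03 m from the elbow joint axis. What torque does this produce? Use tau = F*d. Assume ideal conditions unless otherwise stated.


tau = F * d
tau = 2492.43 * 0.03
tau = 74.7729 N*m

74.7729 N*m


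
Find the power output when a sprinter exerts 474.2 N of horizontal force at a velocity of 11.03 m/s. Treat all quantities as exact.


P = F * v
P = 474.2 * 11.03
P = 5230.426 W

5230.426 W


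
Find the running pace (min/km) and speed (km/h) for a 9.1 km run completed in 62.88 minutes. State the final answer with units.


Pace = time / distance = 62.88 min / 9.1 km = 6.9099 min/km
Speed = distance / time_in_hours = 9.1 / 1.048 hr
Speed = 8.6832 km/h

6.9099 min/km, 8.6832 km/h


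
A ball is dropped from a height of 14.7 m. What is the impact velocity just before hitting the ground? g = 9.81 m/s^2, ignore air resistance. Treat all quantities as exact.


v = sqrt(2 * g * h)
v = sqrt(2 * 9.81 * 14.7)
v = sqrt(288.414) = 16.9828 m/s

16.9828 m/s


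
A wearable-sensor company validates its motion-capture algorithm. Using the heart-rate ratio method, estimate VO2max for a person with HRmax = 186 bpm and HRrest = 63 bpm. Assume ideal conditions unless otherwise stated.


VO2max = 15.3 * HRmax / HRrest
VO2max = 15.3 * 186 / 63
VO2max = 2845.8 / 63 = 45.1714 mL/kg/min

45.1714 mL/kg/min


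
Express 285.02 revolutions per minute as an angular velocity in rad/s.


omega = RPM * 2 * pi / 60
omega = 285.02 * 2 * 3.14159 / 60
omega = 1790.8335 / 60 = 29.8472 rad/s

29.8472 rad/s


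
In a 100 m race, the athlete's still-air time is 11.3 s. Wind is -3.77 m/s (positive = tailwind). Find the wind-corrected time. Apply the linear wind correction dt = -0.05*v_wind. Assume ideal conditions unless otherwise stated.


dt = -0.05 * v_wind = -0.05 * -3.77 = 0.1885 s
t_corrected = t_still + dt = 11.3 + (0.1885)
t_corrected = 11.4885 s

11.4885 s


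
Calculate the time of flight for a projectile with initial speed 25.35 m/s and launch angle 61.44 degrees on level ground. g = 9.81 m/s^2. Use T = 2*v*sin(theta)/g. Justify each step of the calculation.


T = 2*v*sin(theta)/g
sin(theta) = sin(61.44 deg) = 0.8783
T = 2*25.35*0.8783 / 9.81
T = 44.5307 / 9.81 = 4.5393 s

4.5393 s


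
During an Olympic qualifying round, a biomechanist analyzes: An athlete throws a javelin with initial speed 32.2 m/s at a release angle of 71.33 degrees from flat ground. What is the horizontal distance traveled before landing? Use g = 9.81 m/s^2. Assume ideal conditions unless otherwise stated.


R = v^2 * sin(2*theta) / g
Convert angle to radians: theta = 71.33 deg = 1.2449 rad
sin(2*theta) = sin(2.4899) = 0.6065
R = 32.2^2 * 0.6065 / 9.81
R = 1036.84 * 0.6065 / 9.81 = 64.1069 m

64.1069 m


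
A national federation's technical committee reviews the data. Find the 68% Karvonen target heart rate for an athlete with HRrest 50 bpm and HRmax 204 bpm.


Target = HRrest + pct*(HRmax - HRrest)
Heart rate reserve = HRmax - HRrest = 204 - 50 = 154 bpm
Fraction = 68% = 0.68
Target = 50 + 0.68 * 154
Target = 50 + 104.72 = 154.72 bpm

154.72 bpm


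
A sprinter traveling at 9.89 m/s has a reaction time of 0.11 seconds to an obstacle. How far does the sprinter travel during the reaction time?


d = v * t
d = 9.89 * 0.11
d = 1.0879 m

1.0879 m


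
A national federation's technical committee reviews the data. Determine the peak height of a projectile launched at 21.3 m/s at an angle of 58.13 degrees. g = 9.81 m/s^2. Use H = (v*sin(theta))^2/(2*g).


H = (v*sin(theta))^2 / (2*g)
vy = v*sin(theta) = 21.3 * sin(58.13 deg) = 18.089 m/s
H = vy^2 / (2*g) = 327.2115 / (2*9.81)
H = 327.2115 / 19.62 = 16.6774 m

16.6774 m


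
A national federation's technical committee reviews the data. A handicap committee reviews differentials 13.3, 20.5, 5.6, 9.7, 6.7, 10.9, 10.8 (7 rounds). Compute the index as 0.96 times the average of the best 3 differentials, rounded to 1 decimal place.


All differentials: 13.3, 20.5, 5.6, 9.7, 6.7, 10.9, 10.8
Sorted: 5.6, 6.7, 9.7, 10.8, 10.9, 13.3, 20.5
Best 3: 5.6, 6.7, 9.7
Average of best = 22 / 3 = 7.3333
Raw index = 7.3333 * 0.96 = 7.04
Handicap index = round(7.04, 1) = 7.0

7.0


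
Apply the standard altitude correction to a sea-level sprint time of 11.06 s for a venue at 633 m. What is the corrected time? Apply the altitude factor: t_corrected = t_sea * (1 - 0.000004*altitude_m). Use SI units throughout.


Correction factor = 1 - 0.000004 * 633 = 0.997468
t_corrected = t_sea * factor = 11.06 * 0.997468
t_corrected = 11.032 s

11.032 s


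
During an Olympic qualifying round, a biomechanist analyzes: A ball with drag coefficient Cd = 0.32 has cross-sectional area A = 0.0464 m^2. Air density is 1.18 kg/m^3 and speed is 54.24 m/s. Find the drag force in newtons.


Fd = 0.5 * Cd * rho * A * v^2
Fd = 0.5 * 0.32 * 1.18 * 0.0464 * 54.24^2
v^2 = 2941.9776
Fd = 0.5 * 0.32 * 1.18 * 0.0464 * 2941.9776 = 25.7727 N

25.7727 N


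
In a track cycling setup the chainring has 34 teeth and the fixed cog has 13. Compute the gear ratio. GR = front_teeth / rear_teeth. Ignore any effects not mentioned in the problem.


GR = front_teeth / rear_teeth
GR = 34 / 13
GR = 2.6154

2.6154


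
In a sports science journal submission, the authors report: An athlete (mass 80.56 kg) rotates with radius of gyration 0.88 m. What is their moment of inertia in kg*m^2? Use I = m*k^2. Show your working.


I = m * k^2
I = 80.56 * 0.88^2
I = 80.56 * 0.7744 = 62.3857 kg*m^2

62.3857 kg*m^2


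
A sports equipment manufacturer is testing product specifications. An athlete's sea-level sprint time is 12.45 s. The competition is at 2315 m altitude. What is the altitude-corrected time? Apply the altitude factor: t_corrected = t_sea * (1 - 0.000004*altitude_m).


Correction factor = 1 - 0.000004 * 2315 = 0.99074
t_corrected = t_sea * factor = 12.45 * 0.99074
t_corrected = 12.3347 s

12.3347 s


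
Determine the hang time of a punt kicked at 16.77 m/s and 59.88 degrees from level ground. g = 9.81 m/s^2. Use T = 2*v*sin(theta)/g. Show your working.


T = 2*v*sin(theta)/g
sin(theta) = sin(59.88 deg) = 0.865
T = 2*16.77*0.865 / 9.81
T = 29.0113 / 9.81 = 2.9573 s

2.9573 s


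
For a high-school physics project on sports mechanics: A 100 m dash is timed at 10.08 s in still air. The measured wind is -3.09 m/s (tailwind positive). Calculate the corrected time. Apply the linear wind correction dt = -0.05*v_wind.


dt = -0.05 * v_wind = -0.05 * -3.09 = 0.1545 s
t_corrected = t_still + dt = 10.08 + (0.1545)
t_corrected = 10.2345 s

10.2345 s


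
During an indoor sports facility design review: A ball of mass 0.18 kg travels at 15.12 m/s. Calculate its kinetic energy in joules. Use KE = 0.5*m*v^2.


KE = 0.5 * m * v^2
KE = 0.5 * 0.18 * 15.12^2
KE = 0.5 * 0.18 * 228.6144 = 20.5753 J

20.5753 J


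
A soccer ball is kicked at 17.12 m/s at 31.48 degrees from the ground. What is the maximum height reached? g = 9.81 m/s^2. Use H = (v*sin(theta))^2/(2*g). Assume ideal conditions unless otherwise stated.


H = (v*sin(theta))^2 / (2*g)
vy = v*sin(theta) = 17.12 * sin(31.48 deg) = 8.9401 m/s
H = vy^2 / (2*g) = 79.925 / (2*9.81)
H = 79.925 / 19.62 = 4.0737 m

4.0737 m


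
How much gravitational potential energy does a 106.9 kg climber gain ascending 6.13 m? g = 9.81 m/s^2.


PE = m * g * h
PE = 106.9 * 9.81 * 6.13
PE = 1048.689 * 6.13 = 6428.4636 J

6428.4636 J


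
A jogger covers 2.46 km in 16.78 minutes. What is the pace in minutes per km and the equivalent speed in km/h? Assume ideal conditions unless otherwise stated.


Pace = time / distance = 16.78 min / 2.46 km = 6.8211 min/km
Speed = distance / time_in_hours = 2.46 / 0.2797 hr
Speed = 8.7962 km/h

6.8211 min/km, 8.7962 km/h


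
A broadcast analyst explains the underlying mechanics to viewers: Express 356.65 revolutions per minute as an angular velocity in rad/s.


omega = RPM * 2 * pi / 60
omega = 356.65 * 2 * 3.14159 / 60
omega = 2240.898 / 60 = 37.3483 rad/s

37.3483 rad/s


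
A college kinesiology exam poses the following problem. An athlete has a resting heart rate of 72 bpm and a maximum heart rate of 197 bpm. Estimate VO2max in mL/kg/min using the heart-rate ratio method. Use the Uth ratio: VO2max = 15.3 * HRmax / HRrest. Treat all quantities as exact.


VO2max = 15.3 * HRmax / HRrest
VO2max = 15.3 * 197 / 72
VO2max = 3014.1 / 72 = 41.8625 mL/kg/min

41.8625 mL/kg/min


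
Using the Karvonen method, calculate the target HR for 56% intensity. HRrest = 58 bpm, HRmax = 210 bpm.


Target = HRrest + pct*(HRmax - HRrest)
Heart rate reserve = HRmax - HRrest = 210 - 58 = 152 bpm
Fraction = 56% = 0.56
Target = 58 + 0.56 * 152
Target = 58 + 85.12 = 143.12 bpm

143.12 bpm


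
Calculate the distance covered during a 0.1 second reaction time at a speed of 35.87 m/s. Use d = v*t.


d = v * t
d = 35.87 * 0.1
d = 3.587 m

3.587 m


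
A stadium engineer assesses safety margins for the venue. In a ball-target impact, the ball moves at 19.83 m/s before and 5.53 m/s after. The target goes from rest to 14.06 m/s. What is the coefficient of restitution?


e = (v2_after - v1_after) / (v1_before - v2_before)
Numerator = 14.06 - 5.53 = 8.53
Denominator = 19.83 - 0 = 19.83
e = 8.53 / 19.83 = 0.4302

0.4302


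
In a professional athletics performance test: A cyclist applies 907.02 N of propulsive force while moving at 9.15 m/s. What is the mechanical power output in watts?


P = F * v
P = 907.02 * 9.15
P = 8299.233 W

8299.233 W


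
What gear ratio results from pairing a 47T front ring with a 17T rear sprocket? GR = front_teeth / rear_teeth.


GR = front_teeth / rear_teeth
GR = 47 / 17
GR = 2.7647

2.7647


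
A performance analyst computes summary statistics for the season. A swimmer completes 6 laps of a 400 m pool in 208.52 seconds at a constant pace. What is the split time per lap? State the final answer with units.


Split time = total_time / n_laps = 208.52 / 6
Split time = 34.7533 s per lap

34.7533 s


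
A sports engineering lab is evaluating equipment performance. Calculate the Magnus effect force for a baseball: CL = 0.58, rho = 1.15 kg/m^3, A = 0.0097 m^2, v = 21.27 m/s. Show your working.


FM = 0.5 * CL * rho * A * v^2
FM = 0.5 * 0.58 * 1.15 * 0.0097 * 21.27^2
v^2 = 452.4129
FM = 0.5 * 0.58 * 1.15 * 0.0097 * 452.4129 = 1.4635 N

1.4635 N


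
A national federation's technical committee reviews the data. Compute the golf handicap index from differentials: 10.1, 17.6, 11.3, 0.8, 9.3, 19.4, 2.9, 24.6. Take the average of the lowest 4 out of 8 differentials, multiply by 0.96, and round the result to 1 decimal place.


All differentials: 10.1, 17.6, 11.3, 0.8, 9.3, 19.4, 2.9, 24.6
Sorted: 0.8, 2.9, 9.3, 10.1, 11.3, 17.6, 19.4, 24.6
Best 4: 0.8, 2.9, 9.3, 10.1
Average of best = 23.1 / 4 = 5.775
Raw index = 5.775 * 0.96 = 5.544
Handicap index = round(5.544, 1) = 5.5

5.5


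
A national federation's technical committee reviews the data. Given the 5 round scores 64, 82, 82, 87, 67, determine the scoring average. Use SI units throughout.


Average = sum / n
Sum = 382
Average = 382 / 5 = 76.4

76.4


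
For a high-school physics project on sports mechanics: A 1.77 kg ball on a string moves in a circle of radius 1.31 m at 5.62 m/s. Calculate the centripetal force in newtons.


Fc = m * v^2 / r
v^2 = 5.62^2 = 31.5844
Fc = 1.77 * 31.5844 / 1.31
Fc = 55.9044 / 1.31 = 42.6751 N

42.6751 N


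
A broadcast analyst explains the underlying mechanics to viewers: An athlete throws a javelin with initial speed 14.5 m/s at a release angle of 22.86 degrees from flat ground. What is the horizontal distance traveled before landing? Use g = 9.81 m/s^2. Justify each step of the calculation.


R = v^2 * sin(2*theta) / g
Convert angle to radians: theta = 22.86 deg = 0.399 rad
sin(2*theta) = sin(0.798) = 0.7159
R = 14.5^2 * 0.7159 / 9.81
R = 210.25 * 0.7159 / 9.81 = 15.3441 m

15.3441 m


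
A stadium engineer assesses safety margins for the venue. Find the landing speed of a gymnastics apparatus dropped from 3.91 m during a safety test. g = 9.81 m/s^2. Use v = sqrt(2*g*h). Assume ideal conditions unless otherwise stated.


v = sqrt(2 * g * h)
v = sqrt(2 * 9.81 * 3.91)
v = sqrt(76.7142) = 8.7587 m/s

8.7587 m/s


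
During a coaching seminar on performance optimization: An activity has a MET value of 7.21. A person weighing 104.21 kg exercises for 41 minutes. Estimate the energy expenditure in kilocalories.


kcal = MET * mass * time_hr
Convert time: 41 min = 0.6833 hr
kcal = 7.21 * 104.21 * 0.6833
kcal = 513.4253 kcal

513.4253 kcal


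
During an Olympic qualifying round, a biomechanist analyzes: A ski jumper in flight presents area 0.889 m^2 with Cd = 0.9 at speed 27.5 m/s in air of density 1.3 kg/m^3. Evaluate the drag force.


Fd = 0.5 * Cd * rho * A * v^2
Fd = 0.5 * 0.9 * 1.3 * 0.889 * 27.5^2
v^2 = 756.25
Fd = 0.5 * 0.9 * 1.3 * 0.889 * 756.25 = 393.2992 N

393.2992 N


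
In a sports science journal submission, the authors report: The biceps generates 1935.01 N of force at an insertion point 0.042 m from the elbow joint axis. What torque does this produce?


tau = F * d
tau = 1935.01 * 0.042
tau = 81.2704 N*m

81.2704 N*m


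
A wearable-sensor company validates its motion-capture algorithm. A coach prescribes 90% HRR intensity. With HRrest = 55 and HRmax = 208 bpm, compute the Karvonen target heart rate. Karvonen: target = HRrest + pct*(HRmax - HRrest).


Target = HRrest + pct*(HRmax - HRrest)
Heart rate reserve = HRmax - HRrest = 208 - 55 = 153 bpm
Fraction = 90% = 0.9
Target = 55 + 0.9 * 153
Target = 55 + 137.7 = 192.7 bpm

192.7 bpm


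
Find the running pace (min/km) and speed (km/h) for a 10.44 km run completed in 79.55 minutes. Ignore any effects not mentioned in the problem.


Pace = time / distance = 79.55 min / 10.44 km = 7.6197 min/km
Speed = distance / time_in_hours = 10.44 / 1.3258 hr
Speed = 7.8743 km/h

7.6197 min/km, 7.8743 km/h


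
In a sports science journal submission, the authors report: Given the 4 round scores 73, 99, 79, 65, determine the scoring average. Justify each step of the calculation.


Average = sum / n
Sum = 316
Average = 316 / 4 = 79

79


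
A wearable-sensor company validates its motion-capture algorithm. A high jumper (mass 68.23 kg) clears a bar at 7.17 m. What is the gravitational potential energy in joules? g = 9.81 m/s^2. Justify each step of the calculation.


PE = m * g * h
PE = 68.23 * 9.81 * 7.17
PE = 669.3363 * 7.17 = 4799.1413 J

4799.1413 J


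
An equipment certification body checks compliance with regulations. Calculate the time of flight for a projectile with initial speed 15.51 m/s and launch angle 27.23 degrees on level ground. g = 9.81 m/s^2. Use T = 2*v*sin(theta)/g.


T = 2*v*sin(theta)/g
sin(theta) = sin(27.23 deg) = 0.4576
T = 2*15.51*0.4576 / 9.81
T = 14.1936 / 9.81 = 1.4469 s

1.4469 s


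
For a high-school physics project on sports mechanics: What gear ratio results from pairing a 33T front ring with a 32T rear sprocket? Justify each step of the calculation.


GR = front_teeth / rear_teeth
GR = 33 / 32
GR = 1.0312

1.0312


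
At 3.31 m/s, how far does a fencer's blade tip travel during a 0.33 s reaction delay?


d = v * t
d = 3.31 * 0.33
d = 1.0923 m

1.0923 m


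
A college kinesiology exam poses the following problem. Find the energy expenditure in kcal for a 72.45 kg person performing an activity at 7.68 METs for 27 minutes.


kcal = MET * mass * time_hr
Convert time: 27 min = 0.45 hr
kcal = 7.68 * 72.45 * 0.45
kcal = 250.3872 kcal

250.3872 kcal


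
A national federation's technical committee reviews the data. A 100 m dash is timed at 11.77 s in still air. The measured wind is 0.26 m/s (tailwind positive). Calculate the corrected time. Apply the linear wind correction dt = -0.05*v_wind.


dt = -0.05 * v_wind = -0.05 * 0.26 = -0.013 s
t_corrected = t_still + dt = 11.77 + (-0.013)
t_corrected = 11.757 s

11.757 s


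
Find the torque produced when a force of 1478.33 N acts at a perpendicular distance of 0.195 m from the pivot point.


tau = F * d
tau = 1478.33 * 0.195
tau = 288.2743 N*m

288.2743 N*m


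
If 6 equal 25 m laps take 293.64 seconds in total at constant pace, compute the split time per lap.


Split time = total_time / n_laps = 293.64 / 6
Split time = 48.94 s per lap

48.94 s


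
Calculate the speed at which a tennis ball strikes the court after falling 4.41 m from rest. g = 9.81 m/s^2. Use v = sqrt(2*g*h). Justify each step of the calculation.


v = sqrt(2 * g * h)
v = sqrt(2 * 9.81 * 4.41)
v = sqrt(86.5242) = 9.3018 m/s

9.3018 m/s


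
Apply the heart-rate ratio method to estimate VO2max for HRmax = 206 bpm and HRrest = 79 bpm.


VO2max = 15.3 * HRmax / HRrest
VO2max = 15.3 * 206 / 79
VO2max = 3151.8 / 79 = 39.8962 mL/kg/min

39.8962 mL/kg/min


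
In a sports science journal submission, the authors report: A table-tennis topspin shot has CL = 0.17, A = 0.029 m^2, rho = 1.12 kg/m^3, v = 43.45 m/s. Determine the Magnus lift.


FM = 0.5 * CL * rho * A * v^2
FM = 0.5 * 0.17 * 1.12 * 0.029 * 43.45^2
v^2 = 1887.9025
FM = 0.5 * 0.17 * 1.12 * 0.029 * 1887.9025 = 5.2121 N

5.2121 N


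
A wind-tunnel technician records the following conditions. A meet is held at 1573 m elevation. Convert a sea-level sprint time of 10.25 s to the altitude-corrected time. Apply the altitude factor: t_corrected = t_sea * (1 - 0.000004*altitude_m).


Correction factor = 1 - 0.000004 * 1573 = 0.993708
t_corrected = t_sea * factor = 10.25 * 0.993708
t_corrected = 10.1855 s

10.1855 s


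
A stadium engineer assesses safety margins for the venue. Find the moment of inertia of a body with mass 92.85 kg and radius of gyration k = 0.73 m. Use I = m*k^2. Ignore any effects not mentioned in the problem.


I = m * k^2
I = 92.85 * 0.73^2
I = 92.85 * 0.5329 = 49.4798 kg*m^2

49.4798 kg*m^2


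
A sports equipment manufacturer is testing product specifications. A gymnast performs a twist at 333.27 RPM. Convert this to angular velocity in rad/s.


omega = RPM * 2 * pi / 60
omega = 333.27 * 2 * 3.14159 / 60
omega = 2093.9972 / 60 = 34.9 rad/s

34.9 rad/s


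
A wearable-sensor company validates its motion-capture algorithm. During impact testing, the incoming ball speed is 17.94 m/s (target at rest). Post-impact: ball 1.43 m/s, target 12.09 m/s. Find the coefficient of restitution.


e = (v2_after - v1_after) / (v1_before - v2_before)
Numerator = 12.09 - 1.43 = 10.66
Denominator = 17.94 - 0 = 17.94
e = 10.66 / 17.94 = 0.5942

0.5942


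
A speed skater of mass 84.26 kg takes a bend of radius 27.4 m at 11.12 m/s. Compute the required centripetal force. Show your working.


Fc = m * v^2 / r
v^2 = 11.12^2 = 123.6544
Fc = 84.26 * 123.6544 / 27.4
Fc = 10419.1197 / 27.4 = 380.2598 N

380.2598 N


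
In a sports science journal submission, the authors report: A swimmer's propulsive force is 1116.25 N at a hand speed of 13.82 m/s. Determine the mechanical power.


P = F * v
P = 1116.25 * 13.82
P = 15426.575 W

15426.575 W


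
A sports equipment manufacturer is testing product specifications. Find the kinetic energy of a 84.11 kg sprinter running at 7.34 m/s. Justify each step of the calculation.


KE = 0.5 * m * v^2
KE = 0.5 * 84.11 * 7.34^2
KE = 0.5 * 84.11 * 53.8756 = 2265.7384 J

2265.7384 J


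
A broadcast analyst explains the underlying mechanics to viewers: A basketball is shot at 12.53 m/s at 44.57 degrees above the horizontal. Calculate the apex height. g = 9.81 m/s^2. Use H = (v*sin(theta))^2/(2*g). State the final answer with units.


H = (v*sin(theta))^2 / (2*g)
vy = v*sin(theta) = 12.53 * sin(44.57 deg) = 8.7933 m/s
H = vy^2 / (2*g) = 77.3222 / (2*9.81)
H = 77.3222 / 19.62 = 3.941 m

3.941 m


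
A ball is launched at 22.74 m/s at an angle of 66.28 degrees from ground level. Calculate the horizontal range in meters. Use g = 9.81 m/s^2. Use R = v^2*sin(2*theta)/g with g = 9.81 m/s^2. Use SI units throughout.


R = v^2 * sin(2*theta) / g
Convert angle to radians: theta = 66.28 deg = 1.1568 rad
sin(2*theta) = sin(2.3136) = 0.7366
R = 22.74^2 * 0.7366 / 9.81
R = 517.1076 * 0.7366 / 9.81 = 38.8263 m

38.8263 m


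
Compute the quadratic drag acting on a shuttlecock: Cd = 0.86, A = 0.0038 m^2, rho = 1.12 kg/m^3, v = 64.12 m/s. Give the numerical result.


Fd = 0.5 * Cd * rho * A * v^2
Fd = 0.5 * 0.86 * 1.12 * 0.0038 * 64.12^2
v^2 = 4111.3744
Fd = 0.5 * 0.86 * 1.12 * 0.0038 * 4111.3744 = 7.5241 N

7.5241 N


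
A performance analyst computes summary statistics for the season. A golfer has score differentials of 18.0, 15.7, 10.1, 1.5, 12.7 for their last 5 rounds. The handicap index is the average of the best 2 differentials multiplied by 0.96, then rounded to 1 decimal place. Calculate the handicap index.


All differentials: 18.0, 15.7, 10.1, 1.5, 12.7
Sorted: 1.5, 10.1, 12.7, 15.7, 18.0
Best 2: 1.5, 10.1
Average of best = 11.6 / 2 = 5.8
Raw index = 5.8 * 0.96 = 5.568
Handicap index = round(5.568, 1) = 5.6

5.6


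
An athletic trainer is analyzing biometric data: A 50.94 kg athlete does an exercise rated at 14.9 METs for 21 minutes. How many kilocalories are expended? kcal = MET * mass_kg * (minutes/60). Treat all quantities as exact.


kcal = MET * mass * time_hr
Convert time: 21 min = 0.35 hr
kcal = 14.9 * 50.94 * 0.35
kcal = 265.6521 kcal

265.6521 kcal


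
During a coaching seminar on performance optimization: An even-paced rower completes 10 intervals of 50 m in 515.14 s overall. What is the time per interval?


Split time = total_time / n_laps = 515.14 / 10
Split time = 51.514 s per lap

51.514 s


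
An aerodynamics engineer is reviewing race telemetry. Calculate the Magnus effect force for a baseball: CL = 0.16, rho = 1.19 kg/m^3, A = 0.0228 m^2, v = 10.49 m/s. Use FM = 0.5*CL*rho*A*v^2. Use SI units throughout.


FM = 0.5 * CL * rho * A * v^2
FM = 0.5 * 0.16 * 1.19 * 0.0228 * 10.49^2
v^2 = 110.0401
FM = 0.5 * 0.16 * 1.19 * 0.0228 * 110.0401 = 0.2388 N

0.2388 N


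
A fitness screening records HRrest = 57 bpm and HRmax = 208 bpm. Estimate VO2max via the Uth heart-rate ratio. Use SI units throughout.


VO2max = 15.3 * HRmax / HRrest
VO2max = 15.3 * 208 / 57
VO2max = 3182.4 / 57 = 55.8316 mL/kg/min

55.8316 mL/kg/min


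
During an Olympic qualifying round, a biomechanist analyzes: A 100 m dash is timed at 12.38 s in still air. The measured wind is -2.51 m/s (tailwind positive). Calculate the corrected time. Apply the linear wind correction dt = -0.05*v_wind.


dt = -0.05 * v_wind = -0.05 * -2.51 = 0.1255 s
t_corrected = t_still + dt = 12.38 + (0.1255)
t_corrected = 12.5055 s

12.5055 s


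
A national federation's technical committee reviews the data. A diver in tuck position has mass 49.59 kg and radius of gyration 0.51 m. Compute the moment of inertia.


I = m * k^2
I = 49.59 * 0.51^2
I = 49.59 * 0.2601 = 12.8984 kg*m^2

12.8984 kg*m^2


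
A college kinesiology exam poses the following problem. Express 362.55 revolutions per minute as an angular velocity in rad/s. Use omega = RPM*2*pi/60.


omega = RPM * 2 * pi / 60
omega = 362.55 * 2 * 3.14159 / 60
omega = 2277.9688 / 60 = 37.9661 rad/s

37.9661 rad/s


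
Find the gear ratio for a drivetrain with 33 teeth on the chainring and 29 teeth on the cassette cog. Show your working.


GR = front_teeth / rear_teeth
GR = 33 / 29
GR = 1.1379

1.1379


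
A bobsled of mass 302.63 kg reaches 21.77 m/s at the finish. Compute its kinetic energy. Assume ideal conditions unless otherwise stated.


KE = 0.5 * m * v^2
KE = 0.5 * 302.63 * 21.77^2
KE = 0.5 * 302.63 * 473.9329 = 71713.1568 J

71713.1568 J


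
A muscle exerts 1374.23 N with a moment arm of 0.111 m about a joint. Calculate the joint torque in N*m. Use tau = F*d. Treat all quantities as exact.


tau = F * d
tau = 1374.23 * 0.111
tau = 152.5395 N*m

152.5395 N*m


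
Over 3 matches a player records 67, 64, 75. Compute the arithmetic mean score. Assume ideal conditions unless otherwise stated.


Average = sum / n
Sum = 206
Average = 206 / 3 = 68.6667

68.6667


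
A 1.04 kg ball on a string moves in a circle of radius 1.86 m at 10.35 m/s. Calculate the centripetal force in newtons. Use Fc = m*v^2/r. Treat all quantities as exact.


Fc = m * v^2 / r
v^2 = 10.35^2 = 107.1225
Fc = 1.04 * 107.1225 / 1.86
Fc = 111.4074 / 1.86 = 59.8965 N

59.8965 N


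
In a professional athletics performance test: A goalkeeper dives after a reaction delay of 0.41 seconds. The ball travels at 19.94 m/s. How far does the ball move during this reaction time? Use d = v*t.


d = v * t
d = 19.94 * 0.41
d = 8.1754 m

8.1754 m


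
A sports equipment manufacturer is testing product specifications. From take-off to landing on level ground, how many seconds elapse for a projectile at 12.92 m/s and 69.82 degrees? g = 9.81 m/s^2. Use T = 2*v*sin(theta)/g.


T = 2*v*sin(theta)/g
sin(theta) = sin(69.82 deg) = 0.9386
T = 2*12.92*0.9386 / 9.81
T = 24.2538 / 9.81 = 2.4724 s

2.4724 s


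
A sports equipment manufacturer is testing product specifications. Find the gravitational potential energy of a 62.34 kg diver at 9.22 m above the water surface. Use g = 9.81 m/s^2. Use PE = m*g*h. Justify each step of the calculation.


PE = m * g * h
PE = 62.34 * 9.81 * 9.22
PE = 611.5554 * 9.22 = 5638.5408 J

5638.5408 J


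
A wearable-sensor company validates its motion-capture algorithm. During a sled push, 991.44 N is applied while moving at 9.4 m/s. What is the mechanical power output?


P = F * v
P = 991.44 * 9.4
P = 9319.536 W

9319.536 W


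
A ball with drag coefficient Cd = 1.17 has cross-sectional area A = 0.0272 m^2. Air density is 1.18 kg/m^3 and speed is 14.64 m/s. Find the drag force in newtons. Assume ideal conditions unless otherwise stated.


Fd = 0.5 * Cd * rho * A * v^2
Fd = 0.5 * 1.17 * 1.18 * 0.0272 * 14.64^2
v^2 = 214.3296
Fd = 0.5 * 1.17 * 1.18 * 0.0272 * 214.3296 = 4.0243 N

4.0243 N


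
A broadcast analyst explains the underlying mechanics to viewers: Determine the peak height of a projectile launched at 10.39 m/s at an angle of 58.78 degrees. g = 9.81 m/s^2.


H = (v*sin(theta))^2 / (2*g)
vy = v*sin(theta) = 10.39 * sin(58.78 deg) = 8.8854 m/s
H = vy^2 / (2*g) = 78.9495 / (2*9.81)
H = 78.9495 / 19.62 = 4.0239 m

4.0239 m


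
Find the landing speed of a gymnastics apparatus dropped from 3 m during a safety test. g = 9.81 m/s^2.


v = sqrt(2 * g * h)
v = sqrt(2 * 9.81 * 3)
v = sqrt(58.86) = 7.672 m/s

7.672 m/s


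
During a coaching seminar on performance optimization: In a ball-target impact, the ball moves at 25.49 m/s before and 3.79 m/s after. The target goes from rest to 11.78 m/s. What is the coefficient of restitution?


e = (v2_after - v1_after) / (v1_before - v2_before)
Numerator = 11.78 - 3.79 = 7.99
Denominator = 25.49 - 0 = 25.49
e = 7.99 / 25.49 = 0.3135

0.3135


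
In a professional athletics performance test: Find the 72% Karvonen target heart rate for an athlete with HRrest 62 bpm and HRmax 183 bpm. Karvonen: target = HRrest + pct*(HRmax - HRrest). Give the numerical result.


Target = HRrest + pct*(HRmax - HRrest)
Heart rate reserve = HRmax - HRrest = 183 - 62 = 121 bpm
Fraction = 72% = 0.72
Target = 62 + 0.72 * 121
Target = 62 + 87.12 = 149.12 bpm

149.12 bpm


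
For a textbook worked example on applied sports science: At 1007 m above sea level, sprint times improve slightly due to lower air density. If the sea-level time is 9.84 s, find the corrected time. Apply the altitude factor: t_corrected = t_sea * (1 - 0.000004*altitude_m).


Correction factor = 1 - 0.000004 * 1007 = 0.995972
t_corrected = t_sea * factor = 9.84 * 0.995972
t_corrected = 9.8004 s

9.8004 s


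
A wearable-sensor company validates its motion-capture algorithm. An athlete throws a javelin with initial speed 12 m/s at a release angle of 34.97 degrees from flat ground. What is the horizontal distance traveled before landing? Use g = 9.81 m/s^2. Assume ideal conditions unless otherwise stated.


R = v^2 * sin(2*theta) / g
Convert angle to radians: theta = 34.97 deg = 0.6103 rad
sin(2*theta) = sin(1.2207) = 0.9393
R = 12^2 * 0.9393 / 9.81
R = 144 * 0.9393 / 9.81 = 13.7884 m

13.7884 m


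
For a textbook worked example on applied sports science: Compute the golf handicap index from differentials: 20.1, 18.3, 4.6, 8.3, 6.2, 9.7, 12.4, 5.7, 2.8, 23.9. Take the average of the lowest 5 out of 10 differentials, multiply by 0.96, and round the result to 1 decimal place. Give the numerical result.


All differentials: 20.1, 18.3, 4.6, 8.3, 6.2, 9.7, 12.4, 5.7, 2.8, 23.9
Sorted: 2.8, 4.6, 5.7, 6.2, 8.3, 9.7, 12.4, 18.3, 20.1, 23.9
Best 5: 2.8, 4.6, 5.7, 6.2, 8.3
Average of best = 27.6 / 5 = 5.52
Raw index = 5.52 * 0.96 = 5.2992
Handicap index = round(5.2992, 1) = 5.3

5.3


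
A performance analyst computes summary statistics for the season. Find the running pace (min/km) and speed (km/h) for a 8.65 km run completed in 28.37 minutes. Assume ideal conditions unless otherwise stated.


Pace = time / distance = 28.37 min / 8.65 km = 3.2798 min/km
Speed = distance / time_in_hours = 8.65 / 0.4728 hr
Speed = 18.294 km/h

3.2798 min/km, 18.294 km/h


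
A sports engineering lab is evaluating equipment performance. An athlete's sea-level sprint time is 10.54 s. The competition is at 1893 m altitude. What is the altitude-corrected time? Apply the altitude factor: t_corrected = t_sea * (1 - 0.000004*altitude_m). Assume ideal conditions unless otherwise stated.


Correction factor = 1 - 0.000004 * 1893 = 0.992428
t_corrected = t_sea * factor = 10.54 * 0.992428
t_corrected = 10.4602 s

10.4602 s


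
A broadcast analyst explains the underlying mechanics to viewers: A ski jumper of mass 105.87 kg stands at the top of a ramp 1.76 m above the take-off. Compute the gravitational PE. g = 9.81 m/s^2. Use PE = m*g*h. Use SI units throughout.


PE = m * g * h
PE = 105.87 * 9.81 * 1.76
PE = 1038.5847 * 1.76 = 1827.9091 J

1827.9091 J


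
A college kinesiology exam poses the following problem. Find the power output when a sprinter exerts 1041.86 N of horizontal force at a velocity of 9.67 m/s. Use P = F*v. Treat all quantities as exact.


P = F * v
P = 1041.86 * 9.67
P = 10074.7862 W

10074.7862 W


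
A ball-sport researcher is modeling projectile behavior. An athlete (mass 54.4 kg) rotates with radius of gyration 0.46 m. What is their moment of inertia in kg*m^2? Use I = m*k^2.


I = m * k^2
I = 54.4 * 0.46^2
I = 54.4 * 0.2116 = 11.511 kg*m^2

11.511 kg*m^2


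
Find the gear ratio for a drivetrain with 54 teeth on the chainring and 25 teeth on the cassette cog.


GR = front_teeth / rear_teeth
GR = 54 / 25
GR = 2.16

2.16


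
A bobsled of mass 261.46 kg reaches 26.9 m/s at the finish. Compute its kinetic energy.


KE = 0.5 * m * v^2
KE = 0.5 * 261.46 * 26.9^2
KE = 0.5 * 261.46 * 723.61 = 94597.5353 J

94597.5353 J


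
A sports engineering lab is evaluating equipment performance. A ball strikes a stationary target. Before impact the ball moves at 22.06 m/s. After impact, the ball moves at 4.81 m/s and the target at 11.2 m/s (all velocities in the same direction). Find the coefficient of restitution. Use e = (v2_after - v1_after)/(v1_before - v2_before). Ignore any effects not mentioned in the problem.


e = (v2_after - v1_after) / (v1_before - v2_before)
Numerator = 11.2 - 4.81 = 6.39
Denominator = 22.06 - 0 = 22.06
e = 6.39 / 22.06 = 0.2897

0.2897


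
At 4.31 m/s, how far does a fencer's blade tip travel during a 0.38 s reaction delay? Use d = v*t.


d = v * t
d = 4.31 * 0.38
d = 1.6378 m

1.6378 m


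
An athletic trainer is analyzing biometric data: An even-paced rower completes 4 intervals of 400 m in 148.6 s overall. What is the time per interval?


Split time = total_time / n_laps = 148.6 / 4
Split time = 37.15 s per lap

37.15 s


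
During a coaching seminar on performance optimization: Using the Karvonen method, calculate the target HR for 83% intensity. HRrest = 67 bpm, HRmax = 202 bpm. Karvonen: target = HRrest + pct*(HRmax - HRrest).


Target = HRrest + pct*(HRmax - HRrest)
Heart rate reserve = HRmax - HRrest = 202 - 67 = 135 bpm
Fraction = 83% = 0.83
Target = 67 + 0.83 * 135
Target = 67 + 112.05 = 179.05 bpm

179.05 bpm


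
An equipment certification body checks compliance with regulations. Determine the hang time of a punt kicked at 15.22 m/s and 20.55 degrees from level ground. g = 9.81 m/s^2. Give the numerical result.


T = 2*v*sin(theta)/g
sin(theta) = sin(20.55 deg) = 0.351
T = 2*15.22*0.351 / 9.81
T = 10.6852 / 9.81 = 1.0892 s

1.0892 s


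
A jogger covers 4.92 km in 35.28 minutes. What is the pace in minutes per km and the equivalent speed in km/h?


Pace = time / distance = 35.28 min / 4.92 km = 7.1707 min/km
Speed = distance / time_in_hours = 4.92 / 0.588 hr
Speed = 8.3673 km/h

7.1707 min/km, 8.3673 km/h


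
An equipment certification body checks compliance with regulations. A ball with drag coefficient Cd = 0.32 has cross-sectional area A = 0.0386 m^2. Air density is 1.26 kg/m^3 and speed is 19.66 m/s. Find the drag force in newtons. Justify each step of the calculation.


Fd = 0.5 * Cd * rho * A * v^2
Fd = 0.5 * 0.32 * 1.26 * 0.0386 * 19.66^2
v^2 = 386.5156
Fd = 0.5 * 0.32 * 1.26 * 0.0386 * 386.5156 = 3.0078 N

3.0078 N


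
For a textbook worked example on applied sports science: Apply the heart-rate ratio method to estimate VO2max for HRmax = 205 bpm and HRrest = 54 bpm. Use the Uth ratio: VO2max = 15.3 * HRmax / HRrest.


VO2max = 15.3 * HRmax / HRrest
VO2max = 15.3 * 205 / 54
VO2max = 3136.5 / 54 = 58.0833 mL/kg/min

58.0833 mL/kg/min


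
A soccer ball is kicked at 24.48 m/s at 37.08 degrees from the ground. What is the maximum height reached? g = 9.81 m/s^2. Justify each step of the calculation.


H = (v*sin(theta))^2 / (2*g)
vy = v*sin(theta) = 24.48 * sin(37.08 deg) = 14.7597 m/s
H = vy^2 / (2*g) = 217.8492 / (2*9.81)
H = 217.8492 / 19.62 = 11.1034 m

11.1034 m


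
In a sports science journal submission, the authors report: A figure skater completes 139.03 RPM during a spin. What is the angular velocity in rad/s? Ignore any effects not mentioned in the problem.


omega = RPM * 2 * pi / 60
omega = 139.03 * 2 * 3.14159 / 60
omega = 873.5513 / 60 = 14.5592 rad/s

14.5592 rad/s


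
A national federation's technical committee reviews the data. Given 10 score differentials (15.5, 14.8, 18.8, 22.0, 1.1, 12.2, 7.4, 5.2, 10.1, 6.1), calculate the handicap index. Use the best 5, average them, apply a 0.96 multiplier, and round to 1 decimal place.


All differentials: 15.5, 14.8, 18.8, 22.0, 1.1, 12.2, 7.4, 5.2, 10.1, 6.1
Sorted: 1.1, 5.2, 6.1, 7.4, 10.1, 12.2, 14.8, 15.5, 18.8, 22.0
Best 5: 1.1, 5.2, 6.1, 7.4, 10.1
Average of best = 29.9 / 5 = 5.98
Raw index = 5.98 * 0.96 = 5.7408
Handicap index = round(5.7408, 1) = 5.7

5.7


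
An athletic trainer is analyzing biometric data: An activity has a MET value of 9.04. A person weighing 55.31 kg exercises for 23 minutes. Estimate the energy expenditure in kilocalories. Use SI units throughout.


kcal = MET * mass * time_hr
Convert time: 23 min = 0.3833 hr
kcal = 9.04 * 55.31 * 0.3833
kcal = 191.6676 kcal

191.6676 kcal


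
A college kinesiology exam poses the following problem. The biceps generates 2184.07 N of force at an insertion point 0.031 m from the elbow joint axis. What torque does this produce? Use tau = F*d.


tau = F * d
tau = 2184.07 * 0.031
tau = 67.7062 N*m

67.7062 N*m


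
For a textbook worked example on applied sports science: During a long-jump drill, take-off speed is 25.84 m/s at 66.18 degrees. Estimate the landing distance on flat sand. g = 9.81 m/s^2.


R = v^2 * sin(2*theta) / g
Convert angle to radians: theta = 66.18 deg = 1.1551 rad
sin(2*theta) = sin(2.3101) = 0.7389
R = 25.84^2 * 0.7389 / 9.81
R = 667.7056 * 0.7389 / 9.81 = 50.2941 m

50.2941 m


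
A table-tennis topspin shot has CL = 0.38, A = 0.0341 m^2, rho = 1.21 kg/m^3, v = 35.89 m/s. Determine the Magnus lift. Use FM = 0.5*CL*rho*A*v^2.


FM = 0.5 * CL * rho * A * v^2
FM = 0.5 * 0.38 * 1.21 * 0.0341 * 35.89^2
v^2 = 1288.0921
FM = 0.5 * 0.38 * 1.21 * 0.0341 * 1288.0921 = 10.0981 N

10.0981 N


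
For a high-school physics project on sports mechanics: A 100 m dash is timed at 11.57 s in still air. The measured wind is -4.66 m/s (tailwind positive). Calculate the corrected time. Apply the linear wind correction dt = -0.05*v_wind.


dt = -0.05 * v_wind = -0.05 * -4.66 = 0.233 s
t_corrected = t_still + dt = 11.57 + (0.233)
t_corrected = 11.803 s

11.803 s


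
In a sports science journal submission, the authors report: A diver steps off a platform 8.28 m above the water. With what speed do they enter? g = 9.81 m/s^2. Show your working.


v = sqrt(2 * g * h)
v = sqrt(2 * 9.81 * 8.28)
v = sqrt(162.4536) = 12.7457 m/s

12.7457 m/s


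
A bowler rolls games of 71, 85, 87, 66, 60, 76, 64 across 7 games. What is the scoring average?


Average = sum / n
Sum = 509
Average = 509 / 7 = 72.7143

72.7143


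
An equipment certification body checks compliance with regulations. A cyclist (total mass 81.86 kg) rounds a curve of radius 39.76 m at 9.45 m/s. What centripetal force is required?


Fc = m * v^2 / r
v^2 = 9.45^2 = 89.3025
Fc = 81.86 * 89.3025 / 39.76
Fc = 7310.3026 / 39.76 = 183.8607 N

183.8607 N
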